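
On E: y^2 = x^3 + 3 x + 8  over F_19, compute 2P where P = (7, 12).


Doubling: s = (3 x1^2 + a) / (2 y1)
s = (3*7^2 + 3) / (2*12) mod 19 = 11
x3 = s^2 - 2 x1 mod 19 = 11^2 - 2*7 = 12
y3 = s (x1 - x3) - y1 mod 19 = 11 * (7 - 12) - 12 = 9

2P = (12, 9)


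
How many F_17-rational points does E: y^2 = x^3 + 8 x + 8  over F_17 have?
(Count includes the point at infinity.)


For each x in F_17, count y with y^2 = x^3 + 8 x + 8 mod 17:
  x = 0: RHS = 8, y in [5, 12]  -> 2 point(s)
  x = 1: RHS = 0, y in [0]  -> 1 point(s)
  x = 2: RHS = 15, y in [7, 10]  -> 2 point(s)
  x = 3: RHS = 8, y in [5, 12]  -> 2 point(s)
  x = 4: RHS = 2, y in [6, 11]  -> 2 point(s)
  x = 6: RHS = 0, y in [0]  -> 1 point(s)
  x = 7: RHS = 16, y in [4, 13]  -> 2 point(s)
  x = 10: RHS = 0, y in [0]  -> 1 point(s)
  x = 11: RHS = 16, y in [4, 13]  -> 2 point(s)
  x = 12: RHS = 13, y in [8, 9]  -> 2 point(s)
  x = 14: RHS = 8, y in [5, 12]  -> 2 point(s)
  x = 15: RHS = 1, y in [1, 16]  -> 2 point(s)
  x = 16: RHS = 16, y in [4, 13]  -> 2 point(s)
Affine points: 23. Add the point at infinity: total = 24.

#E(F_17) = 24


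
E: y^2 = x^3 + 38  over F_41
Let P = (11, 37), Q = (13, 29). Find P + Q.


P != Q, so use the chord formula.
s = (y2 - y1) / (x2 - x1) = (33) / (2) mod 41 = 37
x3 = s^2 - x1 - x2 mod 41 = 37^2 - 11 - 13 = 33
y3 = s (x1 - x3) - y1 mod 41 = 37 * (11 - 33) - 37 = 10

P + Q = (33, 10)


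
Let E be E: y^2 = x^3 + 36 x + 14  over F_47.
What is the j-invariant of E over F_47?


Delta = -16(4 a^3 + 27 b^2) mod 47 = 42
-1728 * (4 a)^3 = -1728 * (4*36)^3 mod 47 = 15
j = 15 * 42^(-1) mod 47 = 44

j = 44 (mod 47)


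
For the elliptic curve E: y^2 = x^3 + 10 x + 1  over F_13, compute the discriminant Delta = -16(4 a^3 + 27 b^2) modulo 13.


4 a^3 + 27 b^2 = 4*10^3 + 27*1^2 = 4000 + 27 = 4027
Delta = -16 * (4027) = -64432
Delta mod 13 = 9

Delta = 9 (mod 13)


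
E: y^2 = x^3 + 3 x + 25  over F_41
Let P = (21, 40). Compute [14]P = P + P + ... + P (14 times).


k = 14 = 1110_2 (binary, LSB first: 0111)
Double-and-add from P = (21, 40):
  bit 0 = 0: acc unchanged = O
  bit 1 = 1: acc = O + (7, 26) = (7, 26)
  bit 2 = 1: acc = (7, 26) + (11, 35) = (5, 40)
  bit 3 = 1: acc = (5, 40) + (37, 20) = (9, 24)

14P = (9, 24)


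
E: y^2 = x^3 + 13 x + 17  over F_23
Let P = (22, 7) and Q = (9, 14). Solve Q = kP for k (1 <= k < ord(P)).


Enumerate multiples of P until we hit Q = (9, 14):
  1P = (22, 7)
  2P = (8, 9)
  3P = (1, 13)
  4P = (9, 9)
  5P = (4, 15)
  6P = (6, 14)
  7P = (19, 19)
  8P = (21, 12)
  9P = (5, 0)
  10P = (21, 11)
  11P = (19, 4)
  12P = (6, 9)
  13P = (4, 8)
  14P = (9, 14)
Match found at i = 14.

k = 14


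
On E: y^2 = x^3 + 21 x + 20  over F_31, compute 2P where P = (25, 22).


Doubling: s = (3 x1^2 + a) / (2 y1)
s = (3*25^2 + 21) / (2*22) mod 31 = 29
x3 = s^2 - 2 x1 mod 31 = 29^2 - 2*25 = 16
y3 = s (x1 - x3) - y1 mod 31 = 29 * (25 - 16) - 22 = 22

2P = (16, 22)


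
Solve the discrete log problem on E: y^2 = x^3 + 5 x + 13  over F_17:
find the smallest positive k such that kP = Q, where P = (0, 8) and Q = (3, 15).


Enumerate multiples of P until we hit Q = (3, 15):
  1P = (0, 8)
  2P = (8, 15)
  3P = (1, 6)
  4P = (3, 15)
Match found at i = 4.

k = 4


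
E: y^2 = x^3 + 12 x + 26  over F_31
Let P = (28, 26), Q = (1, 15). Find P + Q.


P != Q, so use the chord formula.
s = (y2 - y1) / (x2 - x1) = (20) / (4) mod 31 = 5
x3 = s^2 - x1 - x2 mod 31 = 5^2 - 28 - 1 = 27
y3 = s (x1 - x3) - y1 mod 31 = 5 * (28 - 27) - 26 = 10

P + Q = (27, 10)


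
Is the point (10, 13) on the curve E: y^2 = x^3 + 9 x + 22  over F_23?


Check whether y^2 = x^3 + 9 x + 22 (mod 23) for (x, y) = (10, 13).
LHS: y^2 = 13^2 mod 23 = 8
RHS: x^3 + 9 x + 22 = 10^3 + 9*10 + 22 mod 23 = 8
LHS = RHS

Yes, on the curve


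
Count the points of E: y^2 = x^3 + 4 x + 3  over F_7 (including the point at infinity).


For each x in F_7, count y with y^2 = x^3 + 4 x + 3 mod 7:
  x = 1: RHS = 1, y in [1, 6]  -> 2 point(s)
  x = 3: RHS = 0, y in [0]  -> 1 point(s)
  x = 5: RHS = 1, y in [1, 6]  -> 2 point(s)
Affine points: 5. Add the point at infinity: total = 6.

#E(F_7) = 6


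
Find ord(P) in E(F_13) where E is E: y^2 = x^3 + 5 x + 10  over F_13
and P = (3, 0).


Compute successive multiples of P until we hit O:
  1P = (3, 0)
  2P = O

ord(P) = 2


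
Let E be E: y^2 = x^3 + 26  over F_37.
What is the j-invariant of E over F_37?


Delta = -16(4 a^3 + 27 b^2) mod 37 = 9
-1728 * (4 a)^3 = -1728 * (4*0)^3 mod 37 = 0
j = 0 * 9^(-1) mod 37 = 0

j = 0 (mod 37)


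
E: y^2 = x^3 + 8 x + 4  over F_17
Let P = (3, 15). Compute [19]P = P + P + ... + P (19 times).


k = 19 = 10011_2 (binary, LSB first: 11001)
Double-and-add from P = (3, 15):
  bit 0 = 1: acc = O + (3, 15) = (3, 15)
  bit 1 = 1: acc = (3, 15) + (10, 8) = (5, 4)
  bit 2 = 0: acc unchanged = (5, 4)
  bit 3 = 0: acc unchanged = (5, 4)
  bit 4 = 1: acc = (5, 4) + (4, 10) = (10, 9)

19P = (10, 9)


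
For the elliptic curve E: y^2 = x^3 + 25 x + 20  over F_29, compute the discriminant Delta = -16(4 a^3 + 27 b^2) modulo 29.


4 a^3 + 27 b^2 = 4*25^3 + 27*20^2 = 62500 + 10800 = 73300
Delta = -16 * (73300) = -1172800
Delta mod 29 = 18

Delta = 18 (mod 29)


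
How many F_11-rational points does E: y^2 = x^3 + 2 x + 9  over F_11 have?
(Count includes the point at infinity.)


For each x in F_11, count y with y^2 = x^3 + 2 x + 9 mod 11:
  x = 0: RHS = 9, y in [3, 8]  -> 2 point(s)
  x = 1: RHS = 1, y in [1, 10]  -> 2 point(s)
  x = 3: RHS = 9, y in [3, 8]  -> 2 point(s)
  x = 4: RHS = 4, y in [2, 9]  -> 2 point(s)
  x = 5: RHS = 1, y in [1, 10]  -> 2 point(s)
  x = 7: RHS = 3, y in [5, 6]  -> 2 point(s)
  x = 8: RHS = 9, y in [3, 8]  -> 2 point(s)
Affine points: 14. Add the point at infinity: total = 15.

#E(F_11) = 15


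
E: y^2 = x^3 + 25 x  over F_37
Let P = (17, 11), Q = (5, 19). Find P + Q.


P != Q, so use the chord formula.
s = (y2 - y1) / (x2 - x1) = (8) / (25) mod 37 = 24
x3 = s^2 - x1 - x2 mod 37 = 24^2 - 17 - 5 = 36
y3 = s (x1 - x3) - y1 mod 37 = 24 * (17 - 36) - 11 = 14

P + Q = (36, 14)


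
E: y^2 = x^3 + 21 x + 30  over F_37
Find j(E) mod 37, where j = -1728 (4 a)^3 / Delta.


Delta = -16(4 a^3 + 27 b^2) mod 37 = 32
-1728 * (4 a)^3 = -1728 * (4*21)^3 mod 37 = 11
j = 11 * 32^(-1) mod 37 = 20

j = 20 (mod 37)


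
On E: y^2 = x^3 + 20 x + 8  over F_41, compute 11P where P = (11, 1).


k = 11 = 1011_2 (binary, LSB first: 1101)
Double-and-add from P = (11, 1):
  bit 0 = 1: acc = O + (11, 1) = (11, 1)
  bit 1 = 1: acc = (11, 1) + (27, 10) = (7, 32)
  bit 2 = 0: acc unchanged = (7, 32)
  bit 3 = 1: acc = (7, 32) + (19, 21) = (11, 40)

11P = (11, 40)


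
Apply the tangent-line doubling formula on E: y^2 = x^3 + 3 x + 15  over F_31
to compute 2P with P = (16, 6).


Doubling: s = (3 x1^2 + a) / (2 y1)
s = (3*16^2 + 3) / (2*6) mod 31 = 10
x3 = s^2 - 2 x1 mod 31 = 10^2 - 2*16 = 6
y3 = s (x1 - x3) - y1 mod 31 = 10 * (16 - 6) - 6 = 1

2P = (6, 1)


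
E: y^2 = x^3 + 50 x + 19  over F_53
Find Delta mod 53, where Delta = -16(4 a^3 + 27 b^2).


4 a^3 + 27 b^2 = 4*50^3 + 27*19^2 = 500000 + 9747 = 509747
Delta = -16 * (509747) = -8155952
Delta mod 53 = 6

Delta = 6 (mod 53)


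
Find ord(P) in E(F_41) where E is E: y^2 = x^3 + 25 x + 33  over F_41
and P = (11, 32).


Compute successive multiples of P until we hit O:
  1P = (11, 32)
  2P = (21, 15)
  3P = (0, 19)
  4P = (7, 10)
  5P = (2, 38)
  6P = (33, 10)
  7P = (39, 37)
  8P = (37, 19)
  ... (continuing to 32P)
  32P = O

ord(P) = 32


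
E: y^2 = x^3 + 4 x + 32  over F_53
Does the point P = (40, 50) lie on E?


Check whether y^2 = x^3 + 4 x + 32 (mod 53) for (x, y) = (40, 50).
LHS: y^2 = 50^2 mod 53 = 9
RHS: x^3 + 4 x + 32 = 40^3 + 4*40 + 32 mod 53 = 9
LHS = RHS

Yes, on the curve


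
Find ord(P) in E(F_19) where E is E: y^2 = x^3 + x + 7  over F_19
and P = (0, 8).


Compute successive multiples of P until we hit O:
  1P = (0, 8)
  2P = (17, 4)
  3P = (6, 18)
  4P = (1, 3)
  5P = (5, 17)
  6P = (18, 9)
  7P = (2, 13)
  8P = (9, 17)
  ... (continuing to 18P)
  18P = O

ord(P) = 18


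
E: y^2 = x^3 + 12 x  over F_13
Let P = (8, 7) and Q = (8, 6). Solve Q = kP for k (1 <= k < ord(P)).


Enumerate multiples of P until we hit Q = (8, 6):
  1P = (8, 7)
  2P = (0, 0)
  3P = (8, 6)
Match found at i = 3.

k = 3


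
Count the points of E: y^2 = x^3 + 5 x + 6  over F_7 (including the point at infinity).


For each x in F_7, count y with y^2 = x^3 + 5 x + 6 mod 7:
  x = 5: RHS = 2, y in [3, 4]  -> 2 point(s)
  x = 6: RHS = 0, y in [0]  -> 1 point(s)
Affine points: 3. Add the point at infinity: total = 4.

#E(F_7) = 4


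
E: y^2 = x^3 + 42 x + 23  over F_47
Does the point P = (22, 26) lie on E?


Check whether y^2 = x^3 + 42 x + 23 (mod 47) for (x, y) = (22, 26).
LHS: y^2 = 26^2 mod 47 = 18
RHS: x^3 + 42 x + 23 = 22^3 + 42*22 + 23 mod 47 = 33
LHS != RHS

No, not on the curve


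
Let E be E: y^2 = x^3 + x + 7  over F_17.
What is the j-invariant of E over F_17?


Delta = -16(4 a^3 + 27 b^2) mod 17 = 1
-1728 * (4 a)^3 = -1728 * (4*1)^3 mod 17 = 10
j = 10 * 1^(-1) mod 17 = 10

j = 10 (mod 17)


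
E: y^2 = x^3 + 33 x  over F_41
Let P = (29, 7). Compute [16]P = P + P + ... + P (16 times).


k = 16 = 10000_2 (binary, LSB first: 00001)
Double-and-add from P = (29, 7):
  bit 0 = 0: acc unchanged = O
  bit 1 = 0: acc unchanged = O
  bit 2 = 0: acc unchanged = O
  bit 3 = 0: acc unchanged = O
  bit 4 = 1: acc = O + (16, 27) = (16, 27)

16P = (16, 27)


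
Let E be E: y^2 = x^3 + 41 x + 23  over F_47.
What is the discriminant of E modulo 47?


4 a^3 + 27 b^2 = 4*41^3 + 27*23^2 = 275684 + 14283 = 289967
Delta = -16 * (289967) = -4639472
Delta mod 47 = 39

Delta = 39 (mod 47)


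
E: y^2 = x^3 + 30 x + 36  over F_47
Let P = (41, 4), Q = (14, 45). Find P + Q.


P != Q, so use the chord formula.
s = (y2 - y1) / (x2 - x1) = (41) / (20) mod 47 = 42
x3 = s^2 - x1 - x2 mod 47 = 42^2 - 41 - 14 = 17
y3 = s (x1 - x3) - y1 mod 47 = 42 * (41 - 17) - 4 = 17

P + Q = (17, 17)


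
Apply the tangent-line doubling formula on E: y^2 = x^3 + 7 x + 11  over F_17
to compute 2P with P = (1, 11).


Doubling: s = (3 x1^2 + a) / (2 y1)
s = (3*1^2 + 7) / (2*11) mod 17 = 2
x3 = s^2 - 2 x1 mod 17 = 2^2 - 2*1 = 2
y3 = s (x1 - x3) - y1 mod 17 = 2 * (1 - 2) - 11 = 4

2P = (2, 4)


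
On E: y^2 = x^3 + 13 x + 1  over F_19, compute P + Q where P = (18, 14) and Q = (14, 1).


P != Q, so use the chord formula.
s = (y2 - y1) / (x2 - x1) = (6) / (15) mod 19 = 8
x3 = s^2 - x1 - x2 mod 19 = 8^2 - 18 - 14 = 13
y3 = s (x1 - x3) - y1 mod 19 = 8 * (18 - 13) - 14 = 7

P + Q = (13, 7)


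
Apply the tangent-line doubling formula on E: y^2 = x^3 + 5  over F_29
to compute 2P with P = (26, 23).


Doubling: s = (3 x1^2 + a) / (2 y1)
s = (3*26^2 + 0) / (2*23) mod 29 = 5
x3 = s^2 - 2 x1 mod 29 = 5^2 - 2*26 = 2
y3 = s (x1 - x3) - y1 mod 29 = 5 * (26 - 2) - 23 = 10

2P = (2, 10)


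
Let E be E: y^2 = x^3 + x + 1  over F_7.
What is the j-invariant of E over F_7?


Delta = -16(4 a^3 + 27 b^2) mod 7 = 1
-1728 * (4 a)^3 = -1728 * (4*1)^3 mod 7 = 1
j = 1 * 1^(-1) mod 7 = 1

j = 1 (mod 7)


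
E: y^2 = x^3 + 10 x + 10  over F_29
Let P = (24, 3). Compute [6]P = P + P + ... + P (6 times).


k = 6 = 110_2 (binary, LSB first: 011)
Double-and-add from P = (24, 3):
  bit 0 = 0: acc unchanged = O
  bit 1 = 1: acc = O + (23, 16) = (23, 16)
  bit 2 = 1: acc = (23, 16) + (6, 5) = (24, 26)

6P = (24, 26)


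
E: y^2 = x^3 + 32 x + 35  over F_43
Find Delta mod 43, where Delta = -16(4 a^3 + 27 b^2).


4 a^3 + 27 b^2 = 4*32^3 + 27*35^2 = 131072 + 33075 = 164147
Delta = -16 * (164147) = -2626352
Delta mod 43 = 2

Delta = 2 (mod 43)


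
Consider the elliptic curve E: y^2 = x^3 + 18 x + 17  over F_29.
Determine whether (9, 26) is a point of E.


Check whether y^2 = x^3 + 18 x + 17 (mod 29) for (x, y) = (9, 26).
LHS: y^2 = 26^2 mod 29 = 9
RHS: x^3 + 18 x + 17 = 9^3 + 18*9 + 17 mod 29 = 9
LHS = RHS

Yes, on the curve


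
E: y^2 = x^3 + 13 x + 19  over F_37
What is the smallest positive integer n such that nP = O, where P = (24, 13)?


Compute successive multiples of P until we hit O:
  1P = (24, 13)
  2P = (19, 13)
  3P = (31, 24)
  4P = (26, 5)
  5P = (3, 14)
  6P = (22, 1)
  7P = (27, 6)
  8P = (12, 33)
  ... (continuing to 17P)
  17P = O

ord(P) = 17


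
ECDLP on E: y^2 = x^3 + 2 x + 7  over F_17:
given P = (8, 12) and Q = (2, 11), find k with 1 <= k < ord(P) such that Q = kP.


Enumerate multiples of P until we hit Q = (2, 11):
  1P = (8, 12)
  2P = (2, 11)
Match found at i = 2.

k = 2


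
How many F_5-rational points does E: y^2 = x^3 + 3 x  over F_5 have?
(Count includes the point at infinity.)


For each x in F_5, count y with y^2 = x^3 + 3 x + 0 mod 5:
  x = 0: RHS = 0, y in [0]  -> 1 point(s)
  x = 1: RHS = 4, y in [2, 3]  -> 2 point(s)
  x = 2: RHS = 4, y in [2, 3]  -> 2 point(s)
  x = 3: RHS = 1, y in [1, 4]  -> 2 point(s)
  x = 4: RHS = 1, y in [1, 4]  -> 2 point(s)
Affine points: 9. Add the point at infinity: total = 10.

#E(F_5) = 10


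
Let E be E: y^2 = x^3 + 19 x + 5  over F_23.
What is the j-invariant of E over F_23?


Delta = -16(4 a^3 + 27 b^2) mod 23 = 12
-1728 * (4 a)^3 = -1728 * (4*19)^3 mod 23 = 6
j = 6 * 12^(-1) mod 23 = 12

j = 12 (mod 23)


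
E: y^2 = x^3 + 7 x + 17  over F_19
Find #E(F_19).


For each x in F_19, count y with y^2 = x^3 + 7 x + 17 mod 19:
  x = 0: RHS = 17, y in [6, 13]  -> 2 point(s)
  x = 1: RHS = 6, y in [5, 14]  -> 2 point(s)
  x = 2: RHS = 1, y in [1, 18]  -> 2 point(s)
  x = 5: RHS = 6, y in [5, 14]  -> 2 point(s)
  x = 6: RHS = 9, y in [3, 16]  -> 2 point(s)
  x = 9: RHS = 11, y in [7, 12]  -> 2 point(s)
  x = 10: RHS = 4, y in [2, 17]  -> 2 point(s)
  x = 11: RHS = 0, y in [0]  -> 1 point(s)
  x = 12: RHS = 5, y in [9, 10]  -> 2 point(s)
  x = 13: RHS = 6, y in [5, 14]  -> 2 point(s)
  x = 14: RHS = 9, y in [3, 16]  -> 2 point(s)
  x = 15: RHS = 1, y in [1, 18]  -> 2 point(s)
  x = 16: RHS = 7, y in [8, 11]  -> 2 point(s)
  x = 18: RHS = 9, y in [3, 16]  -> 2 point(s)
Affine points: 27. Add the point at infinity: total = 28.

#E(F_19) = 28


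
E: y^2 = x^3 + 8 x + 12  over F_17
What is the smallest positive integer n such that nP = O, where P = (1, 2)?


Compute successive multiples of P until we hit O:
  1P = (1, 2)
  2P = (13, 16)
  3P = (2, 11)
  4P = (10, 2)
  5P = (6, 15)
  6P = (12, 0)
  7P = (6, 2)
  8P = (10, 15)
  ... (continuing to 12P)
  12P = O

ord(P) = 12


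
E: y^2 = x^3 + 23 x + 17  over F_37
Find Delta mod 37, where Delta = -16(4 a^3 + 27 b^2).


4 a^3 + 27 b^2 = 4*23^3 + 27*17^2 = 48668 + 7803 = 56471
Delta = -16 * (56471) = -903536
Delta mod 37 = 4

Delta = 4 (mod 37)


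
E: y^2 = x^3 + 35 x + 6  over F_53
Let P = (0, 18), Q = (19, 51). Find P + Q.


P != Q, so use the chord formula.
s = (y2 - y1) / (x2 - x1) = (33) / (19) mod 53 = 38
x3 = s^2 - x1 - x2 mod 53 = 38^2 - 0 - 19 = 47
y3 = s (x1 - x3) - y1 mod 53 = 38 * (0 - 47) - 18 = 51

P + Q = (47, 51)


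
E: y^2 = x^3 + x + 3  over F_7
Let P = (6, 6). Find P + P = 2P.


Doubling: s = (3 x1^2 + a) / (2 y1)
s = (3*6^2 + 1) / (2*6) mod 7 = 5
x3 = s^2 - 2 x1 mod 7 = 5^2 - 2*6 = 6
y3 = s (x1 - x3) - y1 mod 7 = 5 * (6 - 6) - 6 = 1

2P = (6, 1)


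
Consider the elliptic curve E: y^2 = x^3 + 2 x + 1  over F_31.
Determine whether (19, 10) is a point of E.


Check whether y^2 = x^3 + 2 x + 1 (mod 31) for (x, y) = (19, 10).
LHS: y^2 = 10^2 mod 31 = 7
RHS: x^3 + 2 x + 1 = 19^3 + 2*19 + 1 mod 31 = 16
LHS != RHS

No, not on the curve


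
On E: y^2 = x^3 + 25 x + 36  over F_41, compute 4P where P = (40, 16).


k = 4 = 100_2 (binary, LSB first: 001)
Double-and-add from P = (40, 16):
  bit 0 = 0: acc unchanged = O
  bit 1 = 0: acc unchanged = O
  bit 2 = 1: acc = O + (38, 4) = (38, 4)

4P = (38, 4)


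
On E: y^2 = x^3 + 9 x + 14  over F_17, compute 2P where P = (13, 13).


Doubling: s = (3 x1^2 + a) / (2 y1)
s = (3*13^2 + 9) / (2*13) mod 17 = 12
x3 = s^2 - 2 x1 mod 17 = 12^2 - 2*13 = 16
y3 = s (x1 - x3) - y1 mod 17 = 12 * (13 - 16) - 13 = 2

2P = (16, 2)


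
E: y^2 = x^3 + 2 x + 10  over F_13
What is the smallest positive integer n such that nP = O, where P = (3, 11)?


Compute successive multiples of P until we hit O:
  1P = (3, 11)
  2P = (10, 4)
  3P = (1, 0)
  4P = (10, 9)
  5P = (3, 2)
  6P = O

ord(P) = 6


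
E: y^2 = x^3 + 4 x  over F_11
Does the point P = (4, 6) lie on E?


Check whether y^2 = x^3 + 4 x + 0 (mod 11) for (x, y) = (4, 6).
LHS: y^2 = 6^2 mod 11 = 3
RHS: x^3 + 4 x + 0 = 4^3 + 4*4 + 0 mod 11 = 3
LHS = RHS

Yes, on the curve


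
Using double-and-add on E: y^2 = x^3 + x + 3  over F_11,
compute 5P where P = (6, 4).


k = 5 = 101_2 (binary, LSB first: 101)
Double-and-add from P = (6, 4):
  bit 0 = 1: acc = O + (6, 4) = (6, 4)
  bit 1 = 0: acc unchanged = (6, 4)
  bit 2 = 1: acc = (6, 4) + (7, 1) = (7, 10)

5P = (7, 10)


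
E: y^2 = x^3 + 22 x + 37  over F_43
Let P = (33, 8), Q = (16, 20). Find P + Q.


P != Q, so use the chord formula.
s = (y2 - y1) / (x2 - x1) = (12) / (26) mod 43 = 17
x3 = s^2 - x1 - x2 mod 43 = 17^2 - 33 - 16 = 25
y3 = s (x1 - x3) - y1 mod 43 = 17 * (33 - 25) - 8 = 42

P + Q = (25, 42)


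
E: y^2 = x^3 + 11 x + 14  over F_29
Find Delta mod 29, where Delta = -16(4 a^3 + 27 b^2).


4 a^3 + 27 b^2 = 4*11^3 + 27*14^2 = 5324 + 5292 = 10616
Delta = -16 * (10616) = -169856
Delta mod 29 = 26

Delta = 26 (mod 29)


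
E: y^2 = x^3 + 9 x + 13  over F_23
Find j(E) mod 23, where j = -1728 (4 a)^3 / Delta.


Delta = -16(4 a^3 + 27 b^2) mod 23 = 5
-1728 * (4 a)^3 = -1728 * (4*9)^3 mod 23 = 10
j = 10 * 5^(-1) mod 23 = 2

j = 2 (mod 23)


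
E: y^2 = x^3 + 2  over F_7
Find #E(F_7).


For each x in F_7, count y with y^2 = x^3 + 0 x + 2 mod 7:
  x = 0: RHS = 2, y in [3, 4]  -> 2 point(s)
  x = 3: RHS = 1, y in [1, 6]  -> 2 point(s)
  x = 5: RHS = 1, y in [1, 6]  -> 2 point(s)
  x = 6: RHS = 1, y in [1, 6]  -> 2 point(s)
Affine points: 8. Add the point at infinity: total = 9.

#E(F_7) = 9


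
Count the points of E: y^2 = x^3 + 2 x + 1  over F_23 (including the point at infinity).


For each x in F_23, count y with y^2 = x^3 + 2 x + 1 mod 23:
  x = 0: RHS = 1, y in [1, 22]  -> 2 point(s)
  x = 1: RHS = 4, y in [2, 21]  -> 2 point(s)
  x = 2: RHS = 13, y in [6, 17]  -> 2 point(s)
  x = 4: RHS = 4, y in [2, 21]  -> 2 point(s)
  x = 7: RHS = 13, y in [6, 17]  -> 2 point(s)
  x = 8: RHS = 0, y in [0]  -> 1 point(s)
  x = 9: RHS = 12, y in [9, 14]  -> 2 point(s)
  x = 10: RHS = 9, y in [3, 20]  -> 2 point(s)
  x = 13: RHS = 16, y in [4, 19]  -> 2 point(s)
  x = 14: RHS = 13, y in [6, 17]  -> 2 point(s)
  x = 15: RHS = 2, y in [5, 18]  -> 2 point(s)
  x = 16: RHS = 12, y in [9, 14]  -> 2 point(s)
  x = 17: RHS = 3, y in [7, 16]  -> 2 point(s)
  x = 18: RHS = 4, y in [2, 21]  -> 2 point(s)
  x = 21: RHS = 12, y in [9, 14]  -> 2 point(s)
Affine points: 29. Add the point at infinity: total = 30.

#E(F_23) = 30


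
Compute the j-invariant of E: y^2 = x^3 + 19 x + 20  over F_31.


Delta = -16(4 a^3 + 27 b^2) mod 31 = 9
-1728 * (4 a)^3 = -1728 * (4*19)^3 mod 31 = 4
j = 4 * 9^(-1) mod 31 = 28

j = 28 (mod 31)


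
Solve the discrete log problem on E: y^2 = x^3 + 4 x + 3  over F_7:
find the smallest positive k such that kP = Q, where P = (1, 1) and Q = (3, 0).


Enumerate multiples of P until we hit Q = (3, 0):
  1P = (1, 1)
  2P = (5, 6)
  3P = (3, 0)
Match found at i = 3.

k = 3


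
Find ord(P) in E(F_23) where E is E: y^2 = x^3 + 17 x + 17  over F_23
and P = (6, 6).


Compute successive multiples of P until we hit O:
  1P = (6, 6)
  2P = (20, 13)
  3P = (3, 7)
  4P = (9, 18)
  5P = (1, 14)
  6P = (2, 6)
  7P = (15, 17)
  8P = (14, 20)
  ... (continuing to 18P)
  18P = O

ord(P) = 18


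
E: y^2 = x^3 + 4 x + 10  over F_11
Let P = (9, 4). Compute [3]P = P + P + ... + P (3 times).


k = 3 = 11_2 (binary, LSB first: 11)
Double-and-add from P = (9, 4):
  bit 0 = 1: acc = O + (9, 4) = (9, 4)
  bit 1 = 1: acc = (9, 4) + (8, 9) = (8, 2)

3P = (8, 2)


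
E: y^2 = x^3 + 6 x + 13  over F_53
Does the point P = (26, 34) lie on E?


Check whether y^2 = x^3 + 6 x + 13 (mod 53) for (x, y) = (26, 34).
LHS: y^2 = 34^2 mod 53 = 43
RHS: x^3 + 6 x + 13 = 26^3 + 6*26 + 13 mod 53 = 43
LHS = RHS

Yes, on the curve


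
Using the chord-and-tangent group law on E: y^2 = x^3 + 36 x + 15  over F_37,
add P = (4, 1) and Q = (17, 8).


P != Q, so use the chord formula.
s = (y2 - y1) / (x2 - x1) = (7) / (13) mod 37 = 29
x3 = s^2 - x1 - x2 mod 37 = 29^2 - 4 - 17 = 6
y3 = s (x1 - x3) - y1 mod 37 = 29 * (4 - 6) - 1 = 15

P + Q = (6, 15)


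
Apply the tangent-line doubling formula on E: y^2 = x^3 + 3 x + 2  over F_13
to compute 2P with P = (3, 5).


Doubling: s = (3 x1^2 + a) / (2 y1)
s = (3*3^2 + 3) / (2*5) mod 13 = 3
x3 = s^2 - 2 x1 mod 13 = 3^2 - 2*3 = 3
y3 = s (x1 - x3) - y1 mod 13 = 3 * (3 - 3) - 5 = 8

2P = (3, 8)


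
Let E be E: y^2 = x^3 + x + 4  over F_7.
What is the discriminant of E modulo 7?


4 a^3 + 27 b^2 = 4*1^3 + 27*4^2 = 4 + 432 = 436
Delta = -16 * (436) = -6976
Delta mod 7 = 3

Delta = 3 (mod 7)


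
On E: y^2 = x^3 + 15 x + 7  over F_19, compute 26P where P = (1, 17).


k = 26 = 11010_2 (binary, LSB first: 01011)
Double-and-add from P = (1, 17):
  bit 0 = 0: acc unchanged = O
  bit 1 = 1: acc = O + (4, 6) = (4, 6)
  bit 2 = 0: acc unchanged = (4, 6)
  bit 3 = 1: acc = (4, 6) + (15, 15) = (17, 11)
  bit 4 = 1: acc = (17, 11) + (5, 6) = (1, 2)

26P = (1, 2)


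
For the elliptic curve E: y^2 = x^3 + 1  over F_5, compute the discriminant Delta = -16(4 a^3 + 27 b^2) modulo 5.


4 a^3 + 27 b^2 = 4*0^3 + 27*1^2 = 0 + 27 = 27
Delta = -16 * (27) = -432
Delta mod 5 = 3

Delta = 3 (mod 5)


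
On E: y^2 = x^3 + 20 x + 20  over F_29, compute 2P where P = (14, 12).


Doubling: s = (3 x1^2 + a) / (2 y1)
s = (3*14^2 + 20) / (2*12) mod 29 = 6
x3 = s^2 - 2 x1 mod 29 = 6^2 - 2*14 = 8
y3 = s (x1 - x3) - y1 mod 29 = 6 * (14 - 8) - 12 = 24

2P = (8, 24)


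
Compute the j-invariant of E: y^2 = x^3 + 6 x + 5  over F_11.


Delta = -16(4 a^3 + 27 b^2) mod 11 = 5
-1728 * (4 a)^3 = -1728 * (4*6)^3 mod 11 = 3
j = 3 * 5^(-1) mod 11 = 5

j = 5 (mod 11)


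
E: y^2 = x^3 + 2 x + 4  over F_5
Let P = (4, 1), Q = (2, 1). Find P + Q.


P != Q, so use the chord formula.
s = (y2 - y1) / (x2 - x1) = (0) / (3) mod 5 = 0
x3 = s^2 - x1 - x2 mod 5 = 0^2 - 4 - 2 = 4
y3 = s (x1 - x3) - y1 mod 5 = 0 * (4 - 4) - 1 = 4

P + Q = (4, 4)


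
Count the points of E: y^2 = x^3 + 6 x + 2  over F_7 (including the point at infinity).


For each x in F_7, count y with y^2 = x^3 + 6 x + 2 mod 7:
  x = 0: RHS = 2, y in [3, 4]  -> 2 point(s)
  x = 1: RHS = 2, y in [3, 4]  -> 2 point(s)
  x = 2: RHS = 1, y in [1, 6]  -> 2 point(s)
  x = 6: RHS = 2, y in [3, 4]  -> 2 point(s)
Affine points: 8. Add the point at infinity: total = 9.

#E(F_7) = 9


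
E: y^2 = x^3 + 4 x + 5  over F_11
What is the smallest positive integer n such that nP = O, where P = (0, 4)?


Compute successive multiples of P until we hit O:
  1P = (0, 4)
  2P = (3, 0)
  3P = (0, 7)
  4P = O

ord(P) = 4


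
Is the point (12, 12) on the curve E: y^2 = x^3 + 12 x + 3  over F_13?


Check whether y^2 = x^3 + 12 x + 3 (mod 13) for (x, y) = (12, 12).
LHS: y^2 = 12^2 mod 13 = 1
RHS: x^3 + 12 x + 3 = 12^3 + 12*12 + 3 mod 13 = 3
LHS != RHS

No, not on the curve


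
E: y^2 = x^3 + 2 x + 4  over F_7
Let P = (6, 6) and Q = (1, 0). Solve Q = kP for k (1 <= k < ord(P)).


Enumerate multiples of P until we hit Q = (1, 0):
  1P = (6, 6)
  2P = (3, 4)
  3P = (0, 5)
  4P = (2, 4)
  5P = (1, 0)
Match found at i = 5.

k = 5


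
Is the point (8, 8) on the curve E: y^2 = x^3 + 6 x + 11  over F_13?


Check whether y^2 = x^3 + 6 x + 11 (mod 13) for (x, y) = (8, 8).
LHS: y^2 = 8^2 mod 13 = 12
RHS: x^3 + 6 x + 11 = 8^3 + 6*8 + 11 mod 13 = 12
LHS = RHS

Yes, on the curve


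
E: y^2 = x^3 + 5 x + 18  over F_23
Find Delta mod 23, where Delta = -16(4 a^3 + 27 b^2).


4 a^3 + 27 b^2 = 4*5^3 + 27*18^2 = 500 + 8748 = 9248
Delta = -16 * (9248) = -147968
Delta mod 23 = 14

Delta = 14 (mod 23)


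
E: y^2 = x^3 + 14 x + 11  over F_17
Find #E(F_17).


For each x in F_17, count y with y^2 = x^3 + 14 x + 11 mod 17:
  x = 1: RHS = 9, y in [3, 14]  -> 2 point(s)
  x = 2: RHS = 13, y in [8, 9]  -> 2 point(s)
  x = 5: RHS = 2, y in [6, 11]  -> 2 point(s)
  x = 9: RHS = 16, y in [4, 13]  -> 2 point(s)
  x = 11: RHS = 0, y in [0]  -> 1 point(s)
  x = 15: RHS = 9, y in [3, 14]  -> 2 point(s)
  x = 16: RHS = 13, y in [8, 9]  -> 2 point(s)
Affine points: 13. Add the point at infinity: total = 14.

#E(F_17) = 14


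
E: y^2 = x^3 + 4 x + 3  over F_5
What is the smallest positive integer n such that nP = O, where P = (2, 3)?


Compute successive multiples of P until we hit O:
  1P = (2, 3)
  2P = (2, 2)
  3P = O

ord(P) = 3


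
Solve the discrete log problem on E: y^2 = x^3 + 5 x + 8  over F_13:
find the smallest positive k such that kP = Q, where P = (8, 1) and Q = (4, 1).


Enumerate multiples of P until we hit Q = (4, 1):
  1P = (8, 1)
  2P = (11, 9)
  3P = (4, 1)
Match found at i = 3.

k = 3


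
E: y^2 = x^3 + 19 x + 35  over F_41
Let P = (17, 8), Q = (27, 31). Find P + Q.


P != Q, so use the chord formula.
s = (y2 - y1) / (x2 - x1) = (23) / (10) mod 41 = 31
x3 = s^2 - x1 - x2 mod 41 = 31^2 - 17 - 27 = 15
y3 = s (x1 - x3) - y1 mod 41 = 31 * (17 - 15) - 8 = 13

P + Q = (15, 13)


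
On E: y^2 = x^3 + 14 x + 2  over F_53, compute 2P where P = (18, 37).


Doubling: s = (3 x1^2 + a) / (2 y1)
s = (3*18^2 + 14) / (2*37) mod 53 = 52
x3 = s^2 - 2 x1 mod 53 = 52^2 - 2*18 = 18
y3 = s (x1 - x3) - y1 mod 53 = 52 * (18 - 18) - 37 = 16

2P = (18, 16)


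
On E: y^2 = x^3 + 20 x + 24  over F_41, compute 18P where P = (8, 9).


k = 18 = 10010_2 (binary, LSB first: 01001)
Double-and-add from P = (8, 9):
  bit 0 = 0: acc unchanged = O
  bit 1 = 1: acc = O + (23, 33) = (23, 33)
  bit 2 = 0: acc unchanged = (23, 33)
  bit 3 = 0: acc unchanged = (23, 33)
  bit 4 = 1: acc = (23, 33) + (25, 6) = (1, 39)

18P = (1, 39)


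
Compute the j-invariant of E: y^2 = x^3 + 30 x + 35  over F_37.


Delta = -16(4 a^3 + 27 b^2) mod 37 = 22
-1728 * (4 a)^3 = -1728 * (4*30)^3 mod 37 = 27
j = 27 * 22^(-1) mod 37 = 13

j = 13 (mod 37)


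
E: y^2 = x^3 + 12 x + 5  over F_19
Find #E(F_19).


For each x in F_19, count y with y^2 = x^3 + 12 x + 5 mod 19:
  x = 0: RHS = 5, y in [9, 10]  -> 2 point(s)
  x = 3: RHS = 11, y in [7, 12]  -> 2 point(s)
  x = 5: RHS = 0, y in [0]  -> 1 point(s)
  x = 8: RHS = 5, y in [9, 10]  -> 2 point(s)
  x = 9: RHS = 6, y in [5, 14]  -> 2 point(s)
  x = 10: RHS = 4, y in [2, 17]  -> 2 point(s)
  x = 11: RHS = 5, y in [9, 10]  -> 2 point(s)
  x = 15: RHS = 7, y in [8, 11]  -> 2 point(s)
  x = 17: RHS = 11, y in [7, 12]  -> 2 point(s)
  x = 18: RHS = 11, y in [7, 12]  -> 2 point(s)
Affine points: 19. Add the point at infinity: total = 20.

#E(F_19) = 20


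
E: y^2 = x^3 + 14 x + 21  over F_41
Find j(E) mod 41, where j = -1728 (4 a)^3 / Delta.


Delta = -16(4 a^3 + 27 b^2) mod 41 = 2
-1728 * (4 a)^3 = -1728 * (4*14)^3 mod 41 = 4
j = 4 * 2^(-1) mod 41 = 2

j = 2 (mod 41)


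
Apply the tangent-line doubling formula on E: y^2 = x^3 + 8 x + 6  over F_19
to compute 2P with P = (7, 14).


Doubling: s = (3 x1^2 + a) / (2 y1)
s = (3*7^2 + 8) / (2*14) mod 19 = 13
x3 = s^2 - 2 x1 mod 19 = 13^2 - 2*7 = 3
y3 = s (x1 - x3) - y1 mod 19 = 13 * (7 - 3) - 14 = 0

2P = (3, 0)


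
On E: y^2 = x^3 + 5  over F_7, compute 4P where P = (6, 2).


k = 4 = 100_2 (binary, LSB first: 001)
Double-and-add from P = (6, 2):
  bit 0 = 0: acc unchanged = O
  bit 1 = 0: acc unchanged = O
  bit 2 = 1: acc = O + (5, 2) = (5, 2)

4P = (5, 2)


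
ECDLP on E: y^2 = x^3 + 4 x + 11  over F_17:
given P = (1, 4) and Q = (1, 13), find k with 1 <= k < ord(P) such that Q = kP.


Enumerate multiples of P until we hit Q = (1, 13):
  1P = (1, 4)
  2P = (7, 12)
  3P = (7, 5)
  4P = (1, 13)
Match found at i = 4.

k = 4


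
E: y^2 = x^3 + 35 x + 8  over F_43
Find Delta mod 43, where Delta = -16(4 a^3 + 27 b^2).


4 a^3 + 27 b^2 = 4*35^3 + 27*8^2 = 171500 + 1728 = 173228
Delta = -16 * (173228) = -2771648
Delta mod 43 = 3

Delta = 3 (mod 43)


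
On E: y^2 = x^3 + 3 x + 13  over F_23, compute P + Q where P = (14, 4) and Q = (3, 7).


P != Q, so use the chord formula.
s = (y2 - y1) / (x2 - x1) = (3) / (12) mod 23 = 6
x3 = s^2 - x1 - x2 mod 23 = 6^2 - 14 - 3 = 19
y3 = s (x1 - x3) - y1 mod 23 = 6 * (14 - 19) - 4 = 12

P + Q = (19, 12)


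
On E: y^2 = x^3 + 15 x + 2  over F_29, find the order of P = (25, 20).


Compute successive multiples of P until we hit O:
  1P = (25, 20)
  2P = (13, 25)
  3P = (24, 11)
  4P = (3, 4)
  5P = (8, 24)
  6P = (9, 24)
  7P = (15, 21)
  8P = (27, 15)
  ... (continuing to 21P)
  21P = O

ord(P) = 21


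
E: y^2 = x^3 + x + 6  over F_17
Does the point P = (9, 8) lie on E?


Check whether y^2 = x^3 + 1 x + 6 (mod 17) for (x, y) = (9, 8).
LHS: y^2 = 8^2 mod 17 = 13
RHS: x^3 + 1 x + 6 = 9^3 + 1*9 + 6 mod 17 = 13
LHS = RHS

Yes, on the curve


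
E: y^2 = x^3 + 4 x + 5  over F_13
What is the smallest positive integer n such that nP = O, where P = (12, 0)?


Compute successive multiples of P until we hit O:
  1P = (12, 0)
  2P = O

ord(P) = 2


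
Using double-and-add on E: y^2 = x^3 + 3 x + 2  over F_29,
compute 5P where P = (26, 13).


k = 5 = 101_2 (binary, LSB first: 101)
Double-and-add from P = (26, 13):
  bit 0 = 1: acc = O + (26, 13) = (26, 13)
  bit 1 = 0: acc unchanged = (26, 13)
  bit 2 = 1: acc = (26, 13) + (24, 6) = (13, 18)

5P = (13, 18)


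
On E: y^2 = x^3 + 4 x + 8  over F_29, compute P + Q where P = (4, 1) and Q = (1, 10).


P != Q, so use the chord formula.
s = (y2 - y1) / (x2 - x1) = (9) / (26) mod 29 = 26
x3 = s^2 - x1 - x2 mod 29 = 26^2 - 4 - 1 = 4
y3 = s (x1 - x3) - y1 mod 29 = 26 * (4 - 4) - 1 = 28

P + Q = (4, 28)


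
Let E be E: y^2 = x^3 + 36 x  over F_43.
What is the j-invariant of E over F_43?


Delta = -16(4 a^3 + 27 b^2) mod 43 = 22
-1728 * (4 a)^3 = -1728 * (4*36)^3 mod 43 = 4
j = 4 * 22^(-1) mod 43 = 8

j = 8 (mod 43)


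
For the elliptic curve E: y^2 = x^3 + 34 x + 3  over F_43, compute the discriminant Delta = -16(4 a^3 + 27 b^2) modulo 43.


4 a^3 + 27 b^2 = 4*34^3 + 27*3^2 = 157216 + 243 = 157459
Delta = -16 * (157459) = -2519344
Delta mod 43 = 26

Delta = 26 (mod 43)


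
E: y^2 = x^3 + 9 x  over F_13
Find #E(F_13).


For each x in F_13, count y with y^2 = x^3 + 9 x + 0 mod 13:
  x = 0: RHS = 0, y in [0]  -> 1 point(s)
  x = 1: RHS = 10, y in [6, 7]  -> 2 point(s)
  x = 2: RHS = 0, y in [0]  -> 1 point(s)
  x = 4: RHS = 9, y in [3, 10]  -> 2 point(s)
  x = 5: RHS = 1, y in [1, 12]  -> 2 point(s)
  x = 6: RHS = 10, y in [6, 7]  -> 2 point(s)
  x = 7: RHS = 3, y in [4, 9]  -> 2 point(s)
  x = 8: RHS = 12, y in [5, 8]  -> 2 point(s)
  x = 9: RHS = 4, y in [2, 11]  -> 2 point(s)
  x = 11: RHS = 0, y in [0]  -> 1 point(s)
  x = 12: RHS = 3, y in [4, 9]  -> 2 point(s)
Affine points: 19. Add the point at infinity: total = 20.

#E(F_13) = 20


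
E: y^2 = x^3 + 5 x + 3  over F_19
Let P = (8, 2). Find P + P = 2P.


Doubling: s = (3 x1^2 + a) / (2 y1)
s = (3*8^2 + 5) / (2*2) mod 19 = 16
x3 = s^2 - 2 x1 mod 19 = 16^2 - 2*8 = 12
y3 = s (x1 - x3) - y1 mod 19 = 16 * (8 - 12) - 2 = 10

2P = (12, 10)


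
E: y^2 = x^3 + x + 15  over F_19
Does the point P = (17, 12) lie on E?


Check whether y^2 = x^3 + 1 x + 15 (mod 19) for (x, y) = (17, 12).
LHS: y^2 = 12^2 mod 19 = 11
RHS: x^3 + 1 x + 15 = 17^3 + 1*17 + 15 mod 19 = 5
LHS != RHS

No, not on the curve


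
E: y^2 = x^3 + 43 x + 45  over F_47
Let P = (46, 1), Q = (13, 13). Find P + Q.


P != Q, so use the chord formula.
s = (y2 - y1) / (x2 - x1) = (12) / (14) mod 47 = 21
x3 = s^2 - x1 - x2 mod 47 = 21^2 - 46 - 13 = 6
y3 = s (x1 - x3) - y1 mod 47 = 21 * (46 - 6) - 1 = 40

P + Q = (6, 40)


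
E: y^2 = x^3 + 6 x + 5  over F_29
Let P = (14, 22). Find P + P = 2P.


Doubling: s = (3 x1^2 + a) / (2 y1)
s = (3*14^2 + 6) / (2*22) mod 29 = 28
x3 = s^2 - 2 x1 mod 29 = 28^2 - 2*14 = 2
y3 = s (x1 - x3) - y1 mod 29 = 28 * (14 - 2) - 22 = 24

2P = (2, 24)


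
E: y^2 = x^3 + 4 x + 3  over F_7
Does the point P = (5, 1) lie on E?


Check whether y^2 = x^3 + 4 x + 3 (mod 7) for (x, y) = (5, 1).
LHS: y^2 = 1^2 mod 7 = 1
RHS: x^3 + 4 x + 3 = 5^3 + 4*5 + 3 mod 7 = 1
LHS = RHS

Yes, on the curve


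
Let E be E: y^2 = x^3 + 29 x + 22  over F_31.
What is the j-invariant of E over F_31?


Delta = -16(4 a^3 + 27 b^2) mod 31 = 23
-1728 * (4 a)^3 = -1728 * (4*29)^3 mod 31 = 27
j = 27 * 23^(-1) mod 31 = 16

j = 16 (mod 31)


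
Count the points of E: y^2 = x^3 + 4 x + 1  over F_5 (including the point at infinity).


For each x in F_5, count y with y^2 = x^3 + 4 x + 1 mod 5:
  x = 0: RHS = 1, y in [1, 4]  -> 2 point(s)
  x = 1: RHS = 1, y in [1, 4]  -> 2 point(s)
  x = 3: RHS = 0, y in [0]  -> 1 point(s)
  x = 4: RHS = 1, y in [1, 4]  -> 2 point(s)
Affine points: 7. Add the point at infinity: total = 8.

#E(F_5) = 8


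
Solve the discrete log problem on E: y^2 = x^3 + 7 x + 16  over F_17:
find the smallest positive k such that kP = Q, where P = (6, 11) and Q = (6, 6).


Enumerate multiples of P until we hit Q = (6, 6):
  1P = (6, 11)
  2P = (7, 0)
  3P = (6, 6)
Match found at i = 3.

k = 3


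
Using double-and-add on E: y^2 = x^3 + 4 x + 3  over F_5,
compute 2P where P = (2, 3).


k = 2 = 10_2 (binary, LSB first: 01)
Double-and-add from P = (2, 3):
  bit 0 = 0: acc unchanged = O
  bit 1 = 1: acc = O + (2, 2) = (2, 2)

2P = (2, 2)


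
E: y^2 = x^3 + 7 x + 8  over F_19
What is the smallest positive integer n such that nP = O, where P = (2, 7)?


Compute successive multiples of P until we hit O:
  1P = (2, 7)
  2P = (15, 12)
  3P = (18, 0)
  4P = (15, 7)
  5P = (2, 12)
  6P = O

ord(P) = 6


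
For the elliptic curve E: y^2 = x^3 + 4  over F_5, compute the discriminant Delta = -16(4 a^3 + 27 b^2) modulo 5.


4 a^3 + 27 b^2 = 4*0^3 + 27*4^2 = 0 + 432 = 432
Delta = -16 * (432) = -6912
Delta mod 5 = 3

Delta = 3 (mod 5)


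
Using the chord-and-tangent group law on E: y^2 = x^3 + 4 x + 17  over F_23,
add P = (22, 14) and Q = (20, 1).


P != Q, so use the chord formula.
s = (y2 - y1) / (x2 - x1) = (10) / (21) mod 23 = 18
x3 = s^2 - x1 - x2 mod 23 = 18^2 - 22 - 20 = 6
y3 = s (x1 - x3) - y1 mod 23 = 18 * (22 - 6) - 14 = 21

P + Q = (6, 21)


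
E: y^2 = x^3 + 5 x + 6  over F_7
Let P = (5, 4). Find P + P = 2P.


Doubling: s = (3 x1^2 + a) / (2 y1)
s = (3*5^2 + 5) / (2*4) mod 7 = 3
x3 = s^2 - 2 x1 mod 7 = 3^2 - 2*5 = 6
y3 = s (x1 - x3) - y1 mod 7 = 3 * (5 - 6) - 4 = 0

2P = (6, 0)


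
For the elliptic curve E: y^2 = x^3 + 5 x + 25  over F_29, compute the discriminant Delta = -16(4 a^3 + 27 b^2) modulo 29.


4 a^3 + 27 b^2 = 4*5^3 + 27*25^2 = 500 + 16875 = 17375
Delta = -16 * (17375) = -278000
Delta mod 29 = 23

Delta = 23 (mod 29)


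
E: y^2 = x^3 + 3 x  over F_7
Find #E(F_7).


For each x in F_7, count y with y^2 = x^3 + 3 x + 0 mod 7:
  x = 0: RHS = 0, y in [0]  -> 1 point(s)
  x = 1: RHS = 4, y in [2, 5]  -> 2 point(s)
  x = 2: RHS = 0, y in [0]  -> 1 point(s)
  x = 3: RHS = 1, y in [1, 6]  -> 2 point(s)
  x = 5: RHS = 0, y in [0]  -> 1 point(s)
Affine points: 7. Add the point at infinity: total = 8.

#E(F_7) = 8


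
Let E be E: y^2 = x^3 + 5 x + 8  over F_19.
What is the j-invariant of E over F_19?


Delta = -16(4 a^3 + 27 b^2) mod 19 = 15
-1728 * (4 a)^3 = -1728 * (4*5)^3 mod 19 = 1
j = 1 * 15^(-1) mod 19 = 14

j = 14 (mod 19)


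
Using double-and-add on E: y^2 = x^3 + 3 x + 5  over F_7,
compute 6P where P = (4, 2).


k = 6 = 110_2 (binary, LSB first: 011)
Double-and-add from P = (4, 2):
  bit 0 = 0: acc unchanged = O
  bit 1 = 1: acc = O + (1, 3) = (1, 3)
  bit 2 = 1: acc = (1, 3) + (6, 6) = (4, 5)

6P = (4, 5)


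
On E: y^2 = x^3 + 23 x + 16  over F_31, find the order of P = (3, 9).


Compute successive multiples of P until we hit O:
  1P = (3, 9)
  2P = (22, 14)
  3P = (15, 27)
  4P = (23, 23)
  5P = (12, 25)
  6P = (5, 15)
  7P = (1, 28)
  8P = (1, 3)
  ... (continuing to 15P)
  15P = O

ord(P) = 15


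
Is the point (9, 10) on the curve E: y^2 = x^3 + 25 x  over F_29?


Check whether y^2 = x^3 + 25 x + 0 (mod 29) for (x, y) = (9, 10).
LHS: y^2 = 10^2 mod 29 = 13
RHS: x^3 + 25 x + 0 = 9^3 + 25*9 + 0 mod 29 = 26
LHS != RHS

No, not on the curve


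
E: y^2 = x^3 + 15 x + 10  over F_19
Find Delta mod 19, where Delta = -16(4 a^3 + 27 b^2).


4 a^3 + 27 b^2 = 4*15^3 + 27*10^2 = 13500 + 2700 = 16200
Delta = -16 * (16200) = -259200
Delta mod 19 = 17

Delta = 17 (mod 19)


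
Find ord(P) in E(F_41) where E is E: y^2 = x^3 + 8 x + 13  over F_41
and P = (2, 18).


Compute successive multiples of P until we hit O:
  1P = (2, 18)
  2P = (12, 22)
  3P = (37, 9)
  4P = (35, 35)
  5P = (13, 31)
  6P = (3, 33)
  7P = (15, 33)
  8P = (28, 34)
  ... (continuing to 31P)
  31P = O

ord(P) = 31


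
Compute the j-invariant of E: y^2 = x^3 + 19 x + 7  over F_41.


Delta = -16(4 a^3 + 27 b^2) mod 41 = 40
-1728 * (4 a)^3 = -1728 * (4*19)^3 mod 41 = 25
j = 25 * 40^(-1) mod 41 = 16

j = 16 (mod 41)


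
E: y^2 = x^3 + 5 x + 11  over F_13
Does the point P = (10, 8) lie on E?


Check whether y^2 = x^3 + 5 x + 11 (mod 13) for (x, y) = (10, 8).
LHS: y^2 = 8^2 mod 13 = 12
RHS: x^3 + 5 x + 11 = 10^3 + 5*10 + 11 mod 13 = 8
LHS != RHS

No, not on the curve


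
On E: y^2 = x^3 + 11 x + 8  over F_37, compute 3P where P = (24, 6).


k = 3 = 11_2 (binary, LSB first: 11)
Double-and-add from P = (24, 6):
  bit 0 = 1: acc = O + (24, 6) = (24, 6)
  bit 1 = 1: acc = (24, 6) + (26, 31) = (23, 25)

3P = (23, 25)


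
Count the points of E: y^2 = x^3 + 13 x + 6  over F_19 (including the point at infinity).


For each x in F_19, count y with y^2 = x^3 + 13 x + 6 mod 19:
  x = 0: RHS = 6, y in [5, 14]  -> 2 point(s)
  x = 1: RHS = 1, y in [1, 18]  -> 2 point(s)
  x = 5: RHS = 6, y in [5, 14]  -> 2 point(s)
  x = 9: RHS = 16, y in [4, 15]  -> 2 point(s)
  x = 11: RHS = 17, y in [6, 13]  -> 2 point(s)
  x = 12: RHS = 9, y in [3, 16]  -> 2 point(s)
  x = 13: RHS = 16, y in [4, 15]  -> 2 point(s)
  x = 14: RHS = 6, y in [5, 14]  -> 2 point(s)
  x = 15: RHS = 4, y in [2, 17]  -> 2 point(s)
  x = 16: RHS = 16, y in [4, 15]  -> 2 point(s)
  x = 18: RHS = 11, y in [7, 12]  -> 2 point(s)
Affine points: 22. Add the point at infinity: total = 23.

#E(F_19) = 23


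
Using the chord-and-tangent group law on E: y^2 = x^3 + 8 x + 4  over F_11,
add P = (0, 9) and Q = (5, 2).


P != Q, so use the chord formula.
s = (y2 - y1) / (x2 - x1) = (4) / (5) mod 11 = 3
x3 = s^2 - x1 - x2 mod 11 = 3^2 - 0 - 5 = 4
y3 = s (x1 - x3) - y1 mod 11 = 3 * (0 - 4) - 9 = 1

P + Q = (4, 1)


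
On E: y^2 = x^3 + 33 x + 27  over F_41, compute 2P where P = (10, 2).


Doubling: s = (3 x1^2 + a) / (2 y1)
s = (3*10^2 + 33) / (2*2) mod 41 = 32
x3 = s^2 - 2 x1 mod 41 = 32^2 - 2*10 = 20
y3 = s (x1 - x3) - y1 mod 41 = 32 * (10 - 20) - 2 = 6

2P = (20, 6)


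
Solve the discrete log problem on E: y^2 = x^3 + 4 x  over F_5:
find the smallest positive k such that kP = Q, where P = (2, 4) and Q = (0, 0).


Enumerate multiples of P until we hit Q = (0, 0):
  1P = (2, 4)
  2P = (0, 0)
Match found at i = 2.

k = 2


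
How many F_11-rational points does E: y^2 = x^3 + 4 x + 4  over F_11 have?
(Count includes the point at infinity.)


For each x in F_11, count y with y^2 = x^3 + 4 x + 4 mod 11:
  x = 0: RHS = 4, y in [2, 9]  -> 2 point(s)
  x = 1: RHS = 9, y in [3, 8]  -> 2 point(s)
  x = 2: RHS = 9, y in [3, 8]  -> 2 point(s)
  x = 7: RHS = 1, y in [1, 10]  -> 2 point(s)
  x = 8: RHS = 9, y in [3, 8]  -> 2 point(s)
Affine points: 10. Add the point at infinity: total = 11.

#E(F_11) = 11


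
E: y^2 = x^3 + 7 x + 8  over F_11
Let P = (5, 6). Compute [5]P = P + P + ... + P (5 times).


k = 5 = 101_2 (binary, LSB first: 101)
Double-and-add from P = (5, 6):
  bit 0 = 1: acc = O + (5, 6) = (5, 6)
  bit 1 = 0: acc unchanged = (5, 6)
  bit 2 = 1: acc = (5, 6) + (3, 1) = (1, 4)

5P = (1, 4)
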